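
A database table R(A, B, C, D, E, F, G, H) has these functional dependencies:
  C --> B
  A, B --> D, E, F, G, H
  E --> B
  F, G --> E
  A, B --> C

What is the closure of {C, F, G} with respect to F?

Start with {C, F, G}.
C --> B applies; add {B} → now {B, C, F, G}.
F, G --> E applies; add {E} → now {B, C, E, F, G}.
No further FD applies.

{B, C, E, F, G}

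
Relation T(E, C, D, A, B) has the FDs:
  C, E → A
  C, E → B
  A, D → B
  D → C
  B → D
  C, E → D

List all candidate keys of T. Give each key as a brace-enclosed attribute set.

{B, E}, {C, E}, {D, E}

{E} never appears on the right of any FD, so every key must include it.
Closure of {B, E} is {A, B, C, D, E}, the whole schema; {B, E} is a candidate key.
Closure of {C, E} is {A, B, C, D, E}, the whole schema; {C, E} is a candidate key.
Closure of {D, E} is {A, B, C, D, E}, the whole schema; {D, E} is a candidate key.
Any other superkey properly contains one of these, so there are no further candidate keys.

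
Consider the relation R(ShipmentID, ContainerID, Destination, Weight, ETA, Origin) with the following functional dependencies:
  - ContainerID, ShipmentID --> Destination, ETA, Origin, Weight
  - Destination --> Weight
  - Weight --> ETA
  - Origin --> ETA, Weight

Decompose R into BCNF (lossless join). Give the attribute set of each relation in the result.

Candidate key of the original relation: {ContainerID, ShipmentID}.
Within {ContainerID, Destination, ETA, Origin, ShipmentID, Weight}: {Destination}⁺ ∩ {ContainerID, Destination, ETA, Origin, ShipmentID, Weight} = {Destination, ETA, Weight}, not the whole set, so Destination --> ETA, Weight violates BCNF; decompose into {Destination, ETA, Weight} and {ContainerID, Destination, Origin, ShipmentID}.
Within {Destination, ETA, Weight}: {Weight}⁺ ∩ {Destination, ETA, Weight} = {ETA, Weight}, not the whole set, so Weight --> ETA violates BCNF; decompose into {ETA, Weight} and {Destination, Weight}.
{ETA, Weight}: every determinant is a superkey — BCNF.
{Destination, Weight}: every determinant is a superkey — BCNF.
{ContainerID, Destination, Origin, ShipmentID}: every determinant is a superkey — BCNF.

{ContainerID, Destination, Origin, ShipmentID}; {Destination, Weight}; {ETA, Weight}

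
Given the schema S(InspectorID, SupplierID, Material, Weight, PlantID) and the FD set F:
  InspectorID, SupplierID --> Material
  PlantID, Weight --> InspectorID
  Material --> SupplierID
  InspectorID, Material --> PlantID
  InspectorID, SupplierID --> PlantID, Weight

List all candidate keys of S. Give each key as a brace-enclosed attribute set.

{InspectorID, Material}, {InspectorID, SupplierID}, {Material, PlantID, Weight}, {PlantID, SupplierID, Weight}

{InspectorID, Material} is a candidate key since {InspectorID, Material}⁺ = {InspectorID, Material, PlantID, SupplierID, Weight} covers every attribute.
{InspectorID, SupplierID} is a candidate key since {InspectorID, SupplierID}⁺ = {InspectorID, Material, PlantID, SupplierID, Weight} covers every attribute.
{Material, PlantID, Weight} is a candidate key since {Material, PlantID, Weight}⁺ = {InspectorID, Material, PlantID, SupplierID, Weight} covers every attribute.
{PlantID, SupplierID, Weight} is a candidate key since {PlantID, SupplierID, Weight}⁺ = {InspectorID, Material, PlantID, SupplierID, Weight} covers every attribute.
Any other superkey properly contains one of these, so there are no further candidate keys.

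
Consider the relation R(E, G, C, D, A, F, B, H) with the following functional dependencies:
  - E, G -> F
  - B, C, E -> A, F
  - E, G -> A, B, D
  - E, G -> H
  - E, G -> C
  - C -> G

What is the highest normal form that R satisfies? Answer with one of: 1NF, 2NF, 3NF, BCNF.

Candidate keys: {C, E}, {E, G}. Prime attributes: {C, E, G}.
C -> G: {C}⁺ = {C, G}, which is not all of the attributes, so the left side is not a superkey — BCNF is violated.
But every attribute on its right side ({G}) is prime, and the same holds for every other non-superkey FD, so 3NF still holds.

3NF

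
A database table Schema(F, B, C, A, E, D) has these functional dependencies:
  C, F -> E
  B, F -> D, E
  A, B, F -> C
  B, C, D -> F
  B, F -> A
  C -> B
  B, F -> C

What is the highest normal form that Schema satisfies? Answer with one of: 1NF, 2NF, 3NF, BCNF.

3NF

Candidate keys: {B, F}, {C, D}, {C, F}. Prime attributes: {B, C, D, F}.
C -> B breaks BCNF: {C}⁺ = {B, C}, so {C} is not a superkey.
Its right-hand attributes {B} are all prime, as are those of every other non-superkey FD — the relation is in 3NF.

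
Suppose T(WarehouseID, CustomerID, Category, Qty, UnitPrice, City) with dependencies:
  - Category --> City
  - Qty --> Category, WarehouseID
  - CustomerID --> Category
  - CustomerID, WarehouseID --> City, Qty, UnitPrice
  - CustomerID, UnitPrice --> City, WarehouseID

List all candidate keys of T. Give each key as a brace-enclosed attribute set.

{CustomerID, Qty}, {CustomerID, UnitPrice}, {CustomerID, WarehouseID}

No FD produces {CustomerID}, so it must be in every candidate key.
{CustomerID, Qty}⁺ = {Category, City, CustomerID, Qty, UnitPrice, WarehouseID}, which is every attribute, so {CustomerID, Qty} is a candidate key.
{CustomerID, UnitPrice}⁺ = {Category, City, CustomerID, Qty, UnitPrice, WarehouseID}, which is every attribute, so {CustomerID, UnitPrice} is a candidate key.
{CustomerID, WarehouseID}⁺ = {Category, City, CustomerID, Qty, UnitPrice, WarehouseID}, which is every attribute, so {CustomerID, WarehouseID} is a candidate key.
Any other superkey properly contains one of these, so there are no further candidate keys.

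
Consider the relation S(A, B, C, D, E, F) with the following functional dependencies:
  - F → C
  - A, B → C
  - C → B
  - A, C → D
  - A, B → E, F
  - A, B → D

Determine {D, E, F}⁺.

{B, C, D, E, F}

Start with {D, E, F}.
F → C applies; add {C} → now {C, D, E, F}.
C → B applies; add {B} → now {B, C, D, E, F}.
No further FD applies.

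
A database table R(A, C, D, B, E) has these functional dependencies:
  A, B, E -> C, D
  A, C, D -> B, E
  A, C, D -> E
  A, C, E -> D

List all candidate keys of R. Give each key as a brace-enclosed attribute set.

{A, B, E}, {A, C, D}, {A, C, E}

No FD produces {A}, so it must be in every candidate key.
{A, B, E}⁺ = {A, B, C, D, E} — all of the relation — so {A, B, E} is a candidate key.
{A, C, D}⁺ = {A, B, C, D, E} — all of the relation — so {A, C, D} is a candidate key.
{A, C, E}⁺ = {A, B, C, D, E} — all of the relation — so {A, C, E} is a candidate key.
Any other superkey properly contains one of these, so there are no further candidate keys.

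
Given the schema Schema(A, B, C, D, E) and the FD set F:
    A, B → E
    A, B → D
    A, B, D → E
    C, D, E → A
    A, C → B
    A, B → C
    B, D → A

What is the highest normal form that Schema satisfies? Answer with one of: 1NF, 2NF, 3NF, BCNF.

BCNF

Candidate keys: {A, B}, {A, C}, {B, D}, {C, D, E}. Prime attributes: {A, B, C, D, E}.
The left-hand side of every FD is a superkey, so BCNF is satisfied.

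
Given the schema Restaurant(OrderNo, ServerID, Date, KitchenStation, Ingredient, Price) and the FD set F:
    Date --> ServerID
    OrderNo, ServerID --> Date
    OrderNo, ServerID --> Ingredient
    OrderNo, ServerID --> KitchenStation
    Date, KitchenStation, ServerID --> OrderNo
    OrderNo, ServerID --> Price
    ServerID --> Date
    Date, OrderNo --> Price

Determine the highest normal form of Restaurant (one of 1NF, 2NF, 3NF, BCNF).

3NF

Candidate keys: {Date, KitchenStation}, {Date, OrderNo}, {KitchenStation, ServerID}, {OrderNo, ServerID}. Prime attributes: {Date, KitchenStation, OrderNo, ServerID}.
For Date --> ServerID we have {Date}⁺ = {Date, ServerID}; {Date} is not a superkey, so BCNF fails.
But every attribute on its right side ({ServerID}) is prime, and the same holds for every other non-superkey FD, so 3NF still holds.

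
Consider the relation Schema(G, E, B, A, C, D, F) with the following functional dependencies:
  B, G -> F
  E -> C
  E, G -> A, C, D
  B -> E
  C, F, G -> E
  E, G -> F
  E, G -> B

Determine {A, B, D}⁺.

{A, B, C, D, E}

Start with {A, B, D}.
B -> E applies; add {E} → now {A, B, D, E}.
E -> C applies; add {C} → now {A, B, C, D, E}.
No further FD applies.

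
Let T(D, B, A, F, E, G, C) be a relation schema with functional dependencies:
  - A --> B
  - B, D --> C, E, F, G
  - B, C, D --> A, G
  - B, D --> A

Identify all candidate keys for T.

No FD produces {D}, so it must be in every candidate key.
{A, D}⁺ = {A, B, C, D, E, F, G}, which is every attribute, so {A, D} is a candidate key.
{B, D}⁺ = {A, B, C, D, E, F, G}, which is every attribute, so {B, D} is a candidate key.
These are minimal and exhaustive — every other superkey contains one of them.

{A, D}, {B, D}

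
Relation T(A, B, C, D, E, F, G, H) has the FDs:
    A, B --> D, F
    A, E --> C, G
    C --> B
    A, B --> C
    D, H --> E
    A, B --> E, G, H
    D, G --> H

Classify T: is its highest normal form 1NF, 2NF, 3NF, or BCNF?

Candidate keys: {A, B}, {A, C}, {A, D, G}, {A, D, H}, {A, E}. Prime attributes: {A, B, C, D, E, G, H}.
For C --> B we have {C}⁺ = {B, C}; {C} is not a superkey, so BCNF fails.
But every attribute on its right side ({B}) is prime, and the same holds for every other non-superkey FD, so 3NF still holds.

3NF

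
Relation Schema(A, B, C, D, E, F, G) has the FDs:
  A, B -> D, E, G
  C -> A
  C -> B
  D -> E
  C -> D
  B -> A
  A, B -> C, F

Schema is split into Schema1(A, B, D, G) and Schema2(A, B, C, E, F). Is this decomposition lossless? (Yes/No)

Yes

Schema1 ∩ Schema2 = {A, B}; its closure under F is {A, B, C, D, E, F, G}.
This includes all of Schema1, so the common attributes are a superkey of Schema1 — the join is lossless.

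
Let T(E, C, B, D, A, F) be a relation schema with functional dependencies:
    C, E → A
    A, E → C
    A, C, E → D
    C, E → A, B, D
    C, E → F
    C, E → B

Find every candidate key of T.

Attributes never on any right-hand side: {E} — every candidate key must contain it.
{A, E}⁺ = {A, B, C, D, E, F}, which is every attribute, so {A, E} is a candidate key.
{C, E}⁺ = {A, B, C, D, E, F}, which is every attribute, so {C, E} is a candidate key.
Any other superkey properly contains one of these, so there are no further candidate keys.

{A, E}, {C, E}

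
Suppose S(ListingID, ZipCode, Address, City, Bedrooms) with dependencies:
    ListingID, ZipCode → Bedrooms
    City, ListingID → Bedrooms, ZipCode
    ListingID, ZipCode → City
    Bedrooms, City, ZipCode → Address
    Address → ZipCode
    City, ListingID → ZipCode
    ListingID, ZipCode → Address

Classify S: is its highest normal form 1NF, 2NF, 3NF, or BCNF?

Candidate keys: {Address, ListingID}, {City, ListingID}, {ListingID, ZipCode}. Prime attributes: {Address, City, ListingID, ZipCode}.
Bedrooms, City, ZipCode → Address breaks BCNF: {Bedrooms, City, ZipCode}⁺ = {Address, Bedrooms, City, ZipCode}, so {Bedrooms, City, ZipCode} is not a superkey.
But every attribute on its right side ({Address}) is prime, and the same holds for every other non-superkey FD, so 3NF still holds.

3NF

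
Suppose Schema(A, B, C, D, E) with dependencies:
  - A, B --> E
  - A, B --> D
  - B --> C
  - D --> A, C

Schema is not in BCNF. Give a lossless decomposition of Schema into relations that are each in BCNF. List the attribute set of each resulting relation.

Candidate keys of the original relation: {A, B}, {B, D}.
{A, B, C, D, E}: {B} determines {B, C} here but is not a superkey — split on B --> C, giving {B, C} and {A, B, D, E}.
{B, C} has no BCNF violation.
{A, B, D, E}: {D} determines {A, D} here but is not a superkey — split on D --> A, giving {A, D} and {B, D, E}.
{A, D} has no BCNF violation.
{B, D, E} has no BCNF violation.

{A, D}; {B, C}; {B, D, E}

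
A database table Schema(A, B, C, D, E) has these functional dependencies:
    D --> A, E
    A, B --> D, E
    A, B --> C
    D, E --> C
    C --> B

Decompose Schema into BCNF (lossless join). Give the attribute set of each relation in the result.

{A, C, D, E}; {B, C}

Candidate keys of the original relation: {A, B}, {A, C}, {D}.
{A, B, C, D, E}: {C} determines {B, C} here but is not a superkey — split on C --> B, giving {B, C} and {A, C, D, E}.
{B, C} is in BCNF.
{A, C, D, E} is in BCNF.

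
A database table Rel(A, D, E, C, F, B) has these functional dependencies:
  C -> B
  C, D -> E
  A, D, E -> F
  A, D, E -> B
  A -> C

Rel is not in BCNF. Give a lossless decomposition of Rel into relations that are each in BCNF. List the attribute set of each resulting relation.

{A, C}; {A, D, F}; {B, C}; {C, D, E}

Candidate key of the original relation: {A, D}.
{A, B, C, D, E, F}: {C} determines {B, C} here but is not a superkey — split on C -> B, giving {B, C} and {A, C, D, E, F}.
{B, C} has no BCNF violation.
{A, C, D, E, F}: {C, D} determines {C, D, E} here but is not a superkey — split on C, D -> E, giving {C, D, E} and {A, C, D, F}.
{C, D, E} has no BCNF violation.
{A, C, D, F}: {A} determines {A, C} here but is not a superkey — split on A -> C, giving {A, C} and {A, D, F}.
{A, C} has no BCNF violation.
{A, D, F} has no BCNF violation.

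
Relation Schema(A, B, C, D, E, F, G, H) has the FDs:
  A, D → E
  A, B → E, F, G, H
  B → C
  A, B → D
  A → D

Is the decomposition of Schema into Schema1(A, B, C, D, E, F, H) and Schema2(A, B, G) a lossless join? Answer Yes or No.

Yes

Common attributes: {A, B}; their closure is {A, B, C, D, E, F, G, H}.
Schema1 is contained in that closure, so Schema1 ∩ Schema2 → Schema1 holds and the join is lossless.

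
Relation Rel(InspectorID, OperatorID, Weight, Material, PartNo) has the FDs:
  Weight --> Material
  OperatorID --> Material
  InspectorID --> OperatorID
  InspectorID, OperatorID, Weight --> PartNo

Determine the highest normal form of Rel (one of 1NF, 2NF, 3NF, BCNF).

Candidate key: {InspectorID, Weight}. Prime attributes: {InspectorID, Weight}.
For Weight --> Material we have {Weight}⁺ = {Material, Weight}; {Weight} is not a superkey, so BCNF fails.
Because {Material} is non-prime and the left side of Weight --> Material is not a superkey, the relation is not in 3NF.
{InspectorID} is a proper subset of the key {InspectorID, Weight}, and {InspectorID}⁺ contains the non-prime attributes {Material, OperatorID} — a partial dependency, so 2NF is violated.

1NF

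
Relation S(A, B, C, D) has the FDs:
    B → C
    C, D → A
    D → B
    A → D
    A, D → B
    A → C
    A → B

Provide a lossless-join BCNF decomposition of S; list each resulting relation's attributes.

Candidate keys of the original relation: {A}, {D}.
Within {A, B, C, D}: {B}⁺ ∩ {A, B, C, D} = {B, C}, not the whole set, so B → C violates BCNF; decompose into {B, C} and {A, B, D}.
{B, C} is in BCNF.
{A, B, D} is in BCNF.

{A, B, D}; {B, C}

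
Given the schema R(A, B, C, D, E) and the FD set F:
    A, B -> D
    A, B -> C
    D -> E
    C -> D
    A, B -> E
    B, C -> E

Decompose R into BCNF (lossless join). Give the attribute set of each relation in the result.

{A, B, C}; {C, D}; {D, E}

Candidate key of the original relation: {A, B}.
Within {A, B, C, D, E}: {D}⁺ ∩ {A, B, C, D, E} = {D, E}, not the whole set, so D -> E violates BCNF; decompose into {D, E} and {A, B, C, D}.
{D, E} has no BCNF violation.
Within {A, B, C, D}: {C}⁺ ∩ {A, B, C, D} = {C, D}, not the whole set, so C -> D violates BCNF; decompose into {C, D} and {A, B, C}.
{C, D} has no BCNF violation.
{A, B, C} has no BCNF violation.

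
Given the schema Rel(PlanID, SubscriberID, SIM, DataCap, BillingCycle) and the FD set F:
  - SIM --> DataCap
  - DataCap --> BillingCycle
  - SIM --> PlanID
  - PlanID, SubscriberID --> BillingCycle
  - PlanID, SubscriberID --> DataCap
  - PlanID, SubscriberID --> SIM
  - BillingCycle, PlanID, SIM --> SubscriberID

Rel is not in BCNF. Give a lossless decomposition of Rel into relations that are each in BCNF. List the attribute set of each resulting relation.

Candidate keys of the original relation: {PlanID, SubscriberID}, {SIM}.
Within {BillingCycle, DataCap, PlanID, SIM, SubscriberID}: {DataCap}⁺ ∩ {BillingCycle, DataCap, PlanID, SIM, SubscriberID} = {BillingCycle, DataCap}, not the whole set, so DataCap --> BillingCycle violates BCNF; decompose into {BillingCycle, DataCap} and {DataCap, PlanID, SIM, SubscriberID}.
{BillingCycle, DataCap} is in BCNF.
{DataCap, PlanID, SIM, SubscriberID} is in BCNF.

{BillingCycle, DataCap}; {DataCap, PlanID, SIM, SubscriberID}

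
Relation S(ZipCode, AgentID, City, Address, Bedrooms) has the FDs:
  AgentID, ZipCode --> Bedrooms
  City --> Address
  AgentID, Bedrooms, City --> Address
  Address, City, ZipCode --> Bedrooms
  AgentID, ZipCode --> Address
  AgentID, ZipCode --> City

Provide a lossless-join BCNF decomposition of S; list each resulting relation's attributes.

{Address, City}; {AgentID, City, ZipCode}; {Bedrooms, City, ZipCode}

Candidate key of the original relation: {AgentID, ZipCode}.
In {Address, AgentID, Bedrooms, City, ZipCode}, {City} is not a superkey ({City}⁺ restricted to this set is {Address, City}), so split on City --> Address into {Address, City} and {AgentID, Bedrooms, City, ZipCode}.
{Address, City} has no BCNF violation.
In {AgentID, Bedrooms, City, ZipCode}, {City, ZipCode} is not a superkey ({City, ZipCode}⁺ restricted to this set is {Bedrooms, City, ZipCode}), so split on City, ZipCode --> Bedrooms into {Bedrooms, City, ZipCode} and {AgentID, City, ZipCode}.
{Bedrooms, City, ZipCode} has no BCNF violation.
{AgentID, City, ZipCode} has no BCNF violation.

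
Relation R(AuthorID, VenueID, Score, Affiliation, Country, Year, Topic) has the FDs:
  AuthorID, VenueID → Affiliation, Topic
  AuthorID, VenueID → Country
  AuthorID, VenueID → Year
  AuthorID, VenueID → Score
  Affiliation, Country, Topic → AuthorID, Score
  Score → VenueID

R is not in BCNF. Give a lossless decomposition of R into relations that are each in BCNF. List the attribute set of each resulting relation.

{Affiliation, AuthorID, Country, Score, Topic, Year}; {Score, VenueID}

Candidate keys of the original relation: {Affiliation, Country, Topic}, {AuthorID, Score}, {AuthorID, VenueID}.
In {Affiliation, AuthorID, Country, Score, Topic, VenueID, Year}, {Score} is not a superkey ({Score}⁺ restricted to this set is {Score, VenueID}), so split on Score → VenueID into {Score, VenueID} and {Affiliation, AuthorID, Country, Score, Topic, Year}.
{Score, VenueID} has no BCNF violation.
{Affiliation, AuthorID, Country, Score, Topic, Year} has no BCNF violation.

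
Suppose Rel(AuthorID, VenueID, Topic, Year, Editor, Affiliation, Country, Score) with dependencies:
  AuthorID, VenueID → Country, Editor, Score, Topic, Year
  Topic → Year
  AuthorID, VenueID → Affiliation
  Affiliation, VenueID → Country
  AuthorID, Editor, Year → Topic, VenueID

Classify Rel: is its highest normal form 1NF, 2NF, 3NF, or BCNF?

Candidate keys: {AuthorID, Editor, Topic}, {AuthorID, Editor, Year}, {AuthorID, VenueID}. Prime attributes: {AuthorID, Editor, Topic, VenueID, Year}.
For Topic → Year we have {Topic}⁺ = {Topic, Year}; {Topic} is not a superkey, so BCNF fails.
Affiliation, VenueID → Country has non-prime {Country} on the right and a non-superkey on the left, so 3NF fails.
No non-prime attribute depends on a proper subset of any candidate key, so 2NF holds.

2NF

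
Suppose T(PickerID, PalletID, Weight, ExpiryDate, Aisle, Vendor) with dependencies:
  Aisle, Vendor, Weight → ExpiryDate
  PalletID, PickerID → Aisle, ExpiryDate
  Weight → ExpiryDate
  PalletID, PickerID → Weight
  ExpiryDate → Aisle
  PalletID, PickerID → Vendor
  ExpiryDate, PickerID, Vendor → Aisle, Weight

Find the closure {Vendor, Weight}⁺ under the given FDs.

{Aisle, ExpiryDate, Vendor, Weight}

Start with {Vendor, Weight}.
Weight → ExpiryDate applies; add {ExpiryDate} → now {ExpiryDate, Vendor, Weight}.
ExpiryDate → Aisle applies; add {Aisle} → now {Aisle, ExpiryDate, Vendor, Weight}.
No further FD applies.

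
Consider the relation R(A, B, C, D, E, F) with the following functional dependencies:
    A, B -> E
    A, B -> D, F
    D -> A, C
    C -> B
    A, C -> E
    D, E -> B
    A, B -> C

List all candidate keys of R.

{A, B}, {A, C}, {D}

{D}⁺ = {A, B, C, D, E, F}, which is every attribute, so {D} is a candidate key.
{A, B}⁺ = {A, B, C, D, E, F}, which is every attribute, so {A, B} is a candidate key.
{A, C}⁺ = {A, B, C, D, E, F}, which is every attribute, so {A, C} is a candidate key.
No proper subset of any of these is a key, and no other minimal superkey exists.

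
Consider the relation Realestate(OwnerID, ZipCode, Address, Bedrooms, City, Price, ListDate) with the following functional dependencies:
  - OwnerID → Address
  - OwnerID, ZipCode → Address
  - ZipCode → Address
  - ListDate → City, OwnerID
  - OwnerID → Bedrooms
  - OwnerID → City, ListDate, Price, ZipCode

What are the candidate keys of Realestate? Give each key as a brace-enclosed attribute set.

{ListDate} is a candidate key since {ListDate}⁺ = {Address, Bedrooms, City, ListDate, OwnerID, Price, ZipCode} covers every attribute.
{OwnerID} is a candidate key since {OwnerID}⁺ = {Address, Bedrooms, City, ListDate, OwnerID, Price, ZipCode} covers every attribute.
These are minimal and exhaustive — every other superkey contains one of them.

{ListDate}, {OwnerID}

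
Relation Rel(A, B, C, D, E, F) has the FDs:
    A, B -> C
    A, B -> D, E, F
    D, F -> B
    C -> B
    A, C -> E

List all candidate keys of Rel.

Attributes never on any right-hand side: {A} — every candidate key must contain it.
{A, B}⁺ = {A, B, C, D, E, F}, which is every attribute, so {A, B} is a candidate key.
{A, C}⁺ = {A, B, C, D, E, F}, which is every attribute, so {A, C} is a candidate key.
{A, D, F}⁺ = {A, B, C, D, E, F}, which is every attribute, so {A, D, F} is a candidate key.
Any other superkey properly contains one of these, so there are no further candidate keys.

{A, B}, {A, C}, {A, D, F}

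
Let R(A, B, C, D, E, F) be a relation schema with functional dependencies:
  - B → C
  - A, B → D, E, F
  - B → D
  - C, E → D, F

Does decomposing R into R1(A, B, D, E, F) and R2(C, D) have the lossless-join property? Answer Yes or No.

R1 ∩ R2 = {D}; its closure under F is {D}.
Neither R1 nor R2 is contained in that closure, so the decomposition is lossy.

No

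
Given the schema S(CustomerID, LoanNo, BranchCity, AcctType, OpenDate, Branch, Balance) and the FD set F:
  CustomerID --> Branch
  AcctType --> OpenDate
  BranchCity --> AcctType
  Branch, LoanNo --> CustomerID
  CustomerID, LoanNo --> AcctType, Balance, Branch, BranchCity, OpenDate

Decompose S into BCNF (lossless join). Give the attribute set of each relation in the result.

{AcctType, BranchCity}; {AcctType, OpenDate}; {Balance, BranchCity, CustomerID, LoanNo}; {Branch, CustomerID}

Candidate keys of the original relation: {Branch, LoanNo}, {CustomerID, LoanNo}.
In {AcctType, Balance, Branch, BranchCity, CustomerID, LoanNo, OpenDate}, {CustomerID} is not a superkey ({CustomerID}⁺ restricted to this set is {Branch, CustomerID}), so split on CustomerID --> Branch into {Branch, CustomerID} and {AcctType, Balance, BranchCity, CustomerID, LoanNo, OpenDate}.
{Branch, CustomerID} is in BCNF.
In {AcctType, Balance, BranchCity, CustomerID, LoanNo, OpenDate}, {AcctType} is not a superkey ({AcctType}⁺ restricted to this set is {AcctType, OpenDate}), so split on AcctType --> OpenDate into {AcctType, OpenDate} and {AcctType, Balance, BranchCity, CustomerID, LoanNo}.
{AcctType, OpenDate} is in BCNF.
In {AcctType, Balance, BranchCity, CustomerID, LoanNo}, {BranchCity} is not a superkey ({BranchCity}⁺ restricted to this set is {AcctType, BranchCity}), so split on BranchCity --> AcctType into {AcctType, BranchCity} and {Balance, BranchCity, CustomerID, LoanNo}.
{AcctType, BranchCity} is in BCNF.
{Balance, BranchCity, CustomerID, LoanNo} is in BCNF.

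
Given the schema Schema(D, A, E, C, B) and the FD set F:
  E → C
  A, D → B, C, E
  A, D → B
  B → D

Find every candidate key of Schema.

{A, B}, {A, D}

{A} never appears on the right of any FD, so every key must include it.
{A, B} is a candidate key since {A, B}⁺ = {A, B, C, D, E} covers every attribute.
{A, D} is a candidate key since {A, D}⁺ = {A, B, C, D, E} covers every attribute.
No proper subset of any of these is a key, and no other minimal superkey exists.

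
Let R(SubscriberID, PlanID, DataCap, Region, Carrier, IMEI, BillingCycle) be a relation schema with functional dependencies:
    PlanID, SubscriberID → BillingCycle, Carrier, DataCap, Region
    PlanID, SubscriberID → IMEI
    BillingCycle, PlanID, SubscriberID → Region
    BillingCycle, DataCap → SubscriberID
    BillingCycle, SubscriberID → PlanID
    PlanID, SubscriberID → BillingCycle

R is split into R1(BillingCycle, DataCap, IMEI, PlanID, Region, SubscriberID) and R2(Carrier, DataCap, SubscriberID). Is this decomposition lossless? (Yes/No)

No

R1 ∩ R2 = {DataCap, SubscriberID}; its closure under F is {DataCap, SubscriberID}.
Neither R1 nor R2 is contained in that closure, so the decomposition is lossy.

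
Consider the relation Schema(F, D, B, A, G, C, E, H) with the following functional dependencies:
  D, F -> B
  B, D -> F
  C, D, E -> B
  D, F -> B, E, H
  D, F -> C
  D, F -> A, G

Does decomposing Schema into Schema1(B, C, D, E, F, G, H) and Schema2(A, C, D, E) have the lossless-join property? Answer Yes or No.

Common attributes: {C, D, E}; their closure is {A, B, C, D, E, F, G, H}.
This includes all of Schema1, so the common attributes are a superkey of Schema1 — the join is lossless.

Yes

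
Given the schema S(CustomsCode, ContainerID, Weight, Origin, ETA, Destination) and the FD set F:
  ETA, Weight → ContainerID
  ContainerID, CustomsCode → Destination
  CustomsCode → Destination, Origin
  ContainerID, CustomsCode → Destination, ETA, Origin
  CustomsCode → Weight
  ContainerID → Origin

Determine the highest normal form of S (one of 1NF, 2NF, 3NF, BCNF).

1NF

Candidate keys: {ContainerID, CustomsCode}, {CustomsCode, ETA}. Prime attributes: {ContainerID, CustomsCode, ETA}.
For ETA, Weight → ContainerID we have {ETA, Weight}⁺ = {ContainerID, ETA, Origin, Weight}; {ETA, Weight} is not a superkey, so BCNF fails.
CustomsCode → Destination, Origin has non-prime {Destination, Origin} on the right and a non-superkey on the left, so 3NF fails.
Since {ContainerID} ⊂ {ContainerID, CustomsCode} and {ContainerID}⁺ ⊇ {Origin} with {Origin} non-prime, there is a partial dependency; 2NF fails.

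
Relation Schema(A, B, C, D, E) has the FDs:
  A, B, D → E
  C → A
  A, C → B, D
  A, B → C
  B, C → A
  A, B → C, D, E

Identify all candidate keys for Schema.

{C}⁺ = {A, B, C, D, E}, which is every attribute, so {C} is a candidate key.
{A, B}⁺ = {A, B, C, D, E}, which is every attribute, so {A, B} is a candidate key.
These are minimal and exhaustive — every other superkey contains one of them.

{A, B}, {C}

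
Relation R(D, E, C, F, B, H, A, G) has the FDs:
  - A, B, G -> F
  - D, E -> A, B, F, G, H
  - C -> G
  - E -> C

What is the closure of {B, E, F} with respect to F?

{B, C, E, F, G}

Start with {B, E, F}.
E -> C applies; add {C} → now {B, C, E, F}.
C -> G applies; add {G} → now {B, C, E, F, G}.
No further FD applies.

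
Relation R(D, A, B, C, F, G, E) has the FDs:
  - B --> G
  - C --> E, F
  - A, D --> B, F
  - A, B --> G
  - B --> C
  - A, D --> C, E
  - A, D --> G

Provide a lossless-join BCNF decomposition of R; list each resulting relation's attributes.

Candidate key of the original relation: {A, D}.
Within {A, B, C, D, E, F, G}: {B}⁺ ∩ {A, B, C, D, E, F, G} = {B, C, E, F, G}, not the whole set, so B --> C, E, F, G violates BCNF; decompose into {B, C, E, F, G} and {A, B, D}.
Within {B, C, E, F, G}: {C}⁺ ∩ {B, C, E, F, G} = {C, E, F}, not the whole set, so C --> E, F violates BCNF; decompose into {C, E, F} and {B, C, G}.
{C, E, F}: every determinant is a superkey — BCNF.
{B, C, G}: every determinant is a superkey — BCNF.
{A, B, D}: every determinant is a superkey — BCNF.

{A, B, D}; {B, C, G}; {C, E, F}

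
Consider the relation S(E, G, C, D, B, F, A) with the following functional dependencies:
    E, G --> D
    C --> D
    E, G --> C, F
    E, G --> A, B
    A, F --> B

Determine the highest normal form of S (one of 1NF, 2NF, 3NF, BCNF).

Candidate key: {E, G}. Prime attributes: {E, G}.
For C --> D we have {C}⁺ = {C, D}; {C} is not a superkey, so BCNF fails.
C --> D determines the non-prime attribute {D} from a non-superkey — 3NF is violated.
No non-prime attribute depends on a proper subset of any candidate key, so 2NF holds.

2NF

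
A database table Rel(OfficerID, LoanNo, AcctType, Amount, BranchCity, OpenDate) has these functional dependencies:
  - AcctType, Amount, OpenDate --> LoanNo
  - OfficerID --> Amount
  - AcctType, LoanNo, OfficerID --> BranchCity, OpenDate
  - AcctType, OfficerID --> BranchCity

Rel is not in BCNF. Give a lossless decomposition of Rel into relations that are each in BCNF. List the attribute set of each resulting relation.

Candidate keys of the original relation: {AcctType, LoanNo, OfficerID}, {AcctType, OfficerID, OpenDate}.
Within {AcctType, Amount, BranchCity, LoanNo, OfficerID, OpenDate}: {AcctType, Amount, OpenDate}⁺ ∩ {AcctType, Amount, BranchCity, LoanNo, OfficerID, OpenDate} = {AcctType, Amount, LoanNo, OpenDate}, not the whole set, so AcctType, Amount, OpenDate --> LoanNo violates BCNF; decompose into {AcctType, Amount, LoanNo, OpenDate} and {AcctType, Amount, BranchCity, OfficerID, OpenDate}.
{AcctType, Amount, LoanNo, OpenDate} has no BCNF violation.
Within {AcctType, Amount, BranchCity, OfficerID, OpenDate}: {OfficerID}⁺ ∩ {AcctType, Amount, BranchCity, OfficerID, OpenDate} = {Amount, OfficerID}, not the whole set, so OfficerID --> Amount violates BCNF; decompose into {Amount, OfficerID} and {AcctType, BranchCity, OfficerID, OpenDate}.
{Amount, OfficerID} has no BCNF violation.
Within {AcctType, BranchCity, OfficerID, OpenDate}: {AcctType, OfficerID}⁺ ∩ {AcctType, BranchCity, OfficerID, OpenDate} = {AcctType, BranchCity, OfficerID}, not the whole set, so AcctType, OfficerID --> BranchCity violates BCNF; decompose into {AcctType, BranchCity, OfficerID} and {AcctType, OfficerID, OpenDate}.
{AcctType, BranchCity, OfficerID} has no BCNF violation.
{AcctType, OfficerID, OpenDate} has no BCNF violation.

{AcctType, Amount, LoanNo, OpenDate}; {AcctType, BranchCity, OfficerID}; {AcctType, OfficerID, OpenDate}; {Amount, OfficerID}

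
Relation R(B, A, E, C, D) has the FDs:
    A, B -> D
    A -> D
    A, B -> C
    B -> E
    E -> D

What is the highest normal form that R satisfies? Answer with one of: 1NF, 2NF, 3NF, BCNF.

1NF

Candidate key: {A, B}. Prime attributes: {A, B}.
A -> D: {A}⁺ = {A, D}, which is not all of the attributes, so the left side is not a superkey — BCNF is violated.
Because {D} is non-prime and the left side of A -> D is not a superkey, the relation is not in 3NF.
Since {A} ⊂ {A, B} and {A}⁺ ⊇ {D} with {D} non-prime, there is a partial dependency; 2NF fails.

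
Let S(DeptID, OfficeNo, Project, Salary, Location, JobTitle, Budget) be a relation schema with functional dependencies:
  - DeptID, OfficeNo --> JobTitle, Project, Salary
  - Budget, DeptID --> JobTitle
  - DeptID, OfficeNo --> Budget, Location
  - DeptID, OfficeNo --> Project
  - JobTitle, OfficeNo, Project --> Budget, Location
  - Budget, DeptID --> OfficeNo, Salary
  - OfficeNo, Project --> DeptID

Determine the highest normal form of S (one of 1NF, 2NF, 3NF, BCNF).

BCNF

Candidate keys: {Budget, DeptID}, {DeptID, OfficeNo}, {OfficeNo, Project}. Prime attributes: {Budget, DeptID, OfficeNo, Project}.
The left-hand side of every FD is a superkey, so BCNF is satisfied.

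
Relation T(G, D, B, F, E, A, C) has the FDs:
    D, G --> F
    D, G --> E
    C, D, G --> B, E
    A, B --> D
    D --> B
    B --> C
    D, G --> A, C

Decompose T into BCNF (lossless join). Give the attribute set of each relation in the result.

{A, B, E, F, G}; {A, D}; {B, C}; {B, D}

Candidate keys of the original relation: {A, B, G}, {D, G}.
{A, B, C, D, E, F, G}: {A, B} determines {A, B, C, D} here but is not a superkey — split on A, B --> C, D, giving {A, B, C, D} and {A, B, E, F, G}.
{A, B, C, D}: {D} determines {B, C, D} here but is not a superkey — split on D --> B, C, giving {B, C, D} and {A, D}.
{B, C, D}: {B} determines {B, C} here but is not a superkey — split on B --> C, giving {B, C} and {B, D}.
{B, C} has no BCNF violation.
{B, D} has no BCNF violation.
{A, D} has no BCNF violation.
{A, B, E, F, G} has no BCNF violation.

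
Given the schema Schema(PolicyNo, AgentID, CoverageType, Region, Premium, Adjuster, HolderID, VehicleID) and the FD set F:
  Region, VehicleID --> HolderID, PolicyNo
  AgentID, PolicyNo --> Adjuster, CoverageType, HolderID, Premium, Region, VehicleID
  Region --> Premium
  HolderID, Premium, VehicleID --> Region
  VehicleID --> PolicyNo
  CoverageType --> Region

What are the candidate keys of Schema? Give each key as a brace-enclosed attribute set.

{AgentID, PolicyNo}, {AgentID, VehicleID}

Attributes never on any right-hand side: {AgentID} — every candidate key must contain it.
{AgentID, PolicyNo}⁺ = {Adjuster, AgentID, CoverageType, HolderID, PolicyNo, Premium, Region, VehicleID} — all of the relation — so {AgentID, PolicyNo} is a candidate key.
{AgentID, VehicleID}⁺ = {Adjuster, AgentID, CoverageType, HolderID, PolicyNo, Premium, Region, VehicleID} — all of the relation — so {AgentID, VehicleID} is a candidate key.
Any other superkey properly contains one of these, so there are no further candidate keys.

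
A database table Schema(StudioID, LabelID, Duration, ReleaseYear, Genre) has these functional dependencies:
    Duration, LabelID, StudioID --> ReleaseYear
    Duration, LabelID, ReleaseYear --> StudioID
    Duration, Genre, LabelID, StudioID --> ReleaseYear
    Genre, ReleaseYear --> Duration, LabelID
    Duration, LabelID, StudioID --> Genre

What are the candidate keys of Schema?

{Duration, LabelID, ReleaseYear}, {Duration, LabelID, StudioID}, {Genre, ReleaseYear}

{Genre, ReleaseYear} is a candidate key since {Genre, ReleaseYear}⁺ = {Duration, Genre, LabelID, ReleaseYear, StudioID} covers every attribute.
{Duration, LabelID, ReleaseYear} is a candidate key since {Duration, LabelID, ReleaseYear}⁺ = {Duration, Genre, LabelID, ReleaseYear, StudioID} covers every attribute.
{Duration, LabelID, StudioID} is a candidate key since {Duration, LabelID, StudioID}⁺ = {Duration, Genre, LabelID, ReleaseYear, StudioID} covers every attribute.
These are minimal and exhaustive — every other superkey contains one of them.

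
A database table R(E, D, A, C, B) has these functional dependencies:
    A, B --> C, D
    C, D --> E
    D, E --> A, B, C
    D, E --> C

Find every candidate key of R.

{A, B}⁺ = {A, B, C, D, E}, which is every attribute, so {A, B} is a candidate key.
{C, D}⁺ = {A, B, C, D, E}, which is every attribute, so {C, D} is a candidate key.
{D, E}⁺ = {A, B, C, D, E}, which is every attribute, so {D, E} is a candidate key.
Any other superkey properly contains one of these, so there are no further candidate keys.

{A, B}, {C, D}, {D, E}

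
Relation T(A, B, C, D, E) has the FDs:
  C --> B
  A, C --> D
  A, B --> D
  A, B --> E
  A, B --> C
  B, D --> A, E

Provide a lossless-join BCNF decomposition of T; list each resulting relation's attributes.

Candidate keys of the original relation: {A, B}, {A, C}, {B, D}, {C, D}.
{A, B, C, D, E}: {C} determines {B, C} here but is not a superkey — split on C --> B, giving {B, C} and {A, C, D, E}.
{B, C}: every determinant is a superkey — BCNF.
{A, C, D, E}: every determinant is a superkey — BCNF.

{A, C, D, E}; {B, C}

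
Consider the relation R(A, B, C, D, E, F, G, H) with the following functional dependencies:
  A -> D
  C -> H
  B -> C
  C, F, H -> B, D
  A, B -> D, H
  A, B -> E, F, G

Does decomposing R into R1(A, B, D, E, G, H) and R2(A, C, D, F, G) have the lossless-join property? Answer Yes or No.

The shared attributes are {A, D, G} and {A, D, G}⁺ = {A, D, G}.
The closure covers neither R1 nor R2 entirely; the join is not lossless.

No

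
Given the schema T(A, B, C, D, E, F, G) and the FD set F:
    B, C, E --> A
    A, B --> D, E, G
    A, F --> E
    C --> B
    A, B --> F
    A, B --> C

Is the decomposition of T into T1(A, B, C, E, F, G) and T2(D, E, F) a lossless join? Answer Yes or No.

No

The shared attributes are {E, F} and {E, F}⁺ = {E, F}.
T1 ⊄ {E, F} and T2 ⊄ {E, F}, so the split is lossy.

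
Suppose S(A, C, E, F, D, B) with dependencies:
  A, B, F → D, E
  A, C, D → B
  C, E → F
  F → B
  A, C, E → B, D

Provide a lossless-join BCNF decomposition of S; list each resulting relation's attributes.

Candidate keys of the original relation: {A, C, E}, {A, C, F}.
{A, B, C, D, E, F}: {A, B, F} determines {A, B, D, E, F} here but is not a superkey — split on A, B, F → D, E, giving {A, B, D, E, F} and {A, B, C, F}.
{A, B, D, E, F}: {F} determines {B, F} here but is not a superkey — split on F → B, giving {B, F} and {A, D, E, F}.
{B, F}: every determinant is a superkey — BCNF.
{A, D, E, F}: every determinant is a superkey — BCNF.
{A, B, C, F}: {F} determines {B, F} here but is not a superkey — split on F → B, giving {B, F} and {A, C, F}.
{B, F}: every determinant is a superkey — BCNF.
{A, C, F}: every determinant is a superkey — BCNF.

{A, C, F}; {A, D, E, F}; {B, F}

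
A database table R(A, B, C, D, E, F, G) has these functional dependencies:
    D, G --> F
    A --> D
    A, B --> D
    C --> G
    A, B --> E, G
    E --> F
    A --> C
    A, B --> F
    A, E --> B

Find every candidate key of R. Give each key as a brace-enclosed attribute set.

Attributes never on any right-hand side: {A} — every candidate key must contain it.
Closure of {A, B} is {A, B, C, D, E, F, G}, the whole schema; {A, B} is a candidate key.
Closure of {A, E} is {A, B, C, D, E, F, G}, the whole schema; {A, E} is a candidate key.
These are minimal and exhaustive — every other superkey contains one of them.

{A, B}, {A, E}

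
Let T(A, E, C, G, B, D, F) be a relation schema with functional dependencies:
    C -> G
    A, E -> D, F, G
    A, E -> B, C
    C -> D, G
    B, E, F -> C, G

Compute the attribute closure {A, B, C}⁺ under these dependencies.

Start with {A, B, C}.
C -> G applies; add {G} → now {A, B, C, G}.
C -> D, G applies; add {D} → now {A, B, C, D, G}.
No further FD applies.

{A, B, C, D, G}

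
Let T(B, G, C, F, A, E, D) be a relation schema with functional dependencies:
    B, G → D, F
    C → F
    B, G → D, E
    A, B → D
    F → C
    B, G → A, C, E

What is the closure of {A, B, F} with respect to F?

Start with {A, B, F}.
A, B → D applies; add {D} → now {A, B, D, F}.
F → C applies; add {C} → now {A, B, C, D, F}.
No further FD applies.

{A, B, C, D, F}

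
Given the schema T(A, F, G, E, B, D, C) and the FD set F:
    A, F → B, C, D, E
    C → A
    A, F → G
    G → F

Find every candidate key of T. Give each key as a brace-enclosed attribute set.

{A, F}, {A, G}, {C, F}, {C, G}

{A, F} is a candidate key since {A, F}⁺ = {A, B, C, D, E, F, G} covers every attribute.
{A, G} is a candidate key since {A, G}⁺ = {A, B, C, D, E, F, G} covers every attribute.
{C, F} is a candidate key since {C, F}⁺ = {A, B, C, D, E, F, G} covers every attribute.
{C, G} is a candidate key since {C, G}⁺ = {A, B, C, D, E, F, G} covers every attribute.
No proper subset of any of these is a key, and no other minimal superkey exists.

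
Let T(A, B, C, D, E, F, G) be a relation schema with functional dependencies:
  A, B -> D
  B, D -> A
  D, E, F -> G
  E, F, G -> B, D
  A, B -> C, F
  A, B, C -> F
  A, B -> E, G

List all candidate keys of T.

{A, B}, {B, D}, {D, E, F}, {E, F, G}

{A, B} is a candidate key since {A, B}⁺ = {A, B, C, D, E, F, G} covers every attribute.
{B, D} is a candidate key since {B, D}⁺ = {A, B, C, D, E, F, G} covers every attribute.
{D, E, F} is a candidate key since {D, E, F}⁺ = {A, B, C, D, E, F, G} covers every attribute.
{E, F, G} is a candidate key since {E, F, G}⁺ = {A, B, C, D, E, F, G} covers every attribute.
No proper subset of any of these is a key, and no other minimal superkey exists.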